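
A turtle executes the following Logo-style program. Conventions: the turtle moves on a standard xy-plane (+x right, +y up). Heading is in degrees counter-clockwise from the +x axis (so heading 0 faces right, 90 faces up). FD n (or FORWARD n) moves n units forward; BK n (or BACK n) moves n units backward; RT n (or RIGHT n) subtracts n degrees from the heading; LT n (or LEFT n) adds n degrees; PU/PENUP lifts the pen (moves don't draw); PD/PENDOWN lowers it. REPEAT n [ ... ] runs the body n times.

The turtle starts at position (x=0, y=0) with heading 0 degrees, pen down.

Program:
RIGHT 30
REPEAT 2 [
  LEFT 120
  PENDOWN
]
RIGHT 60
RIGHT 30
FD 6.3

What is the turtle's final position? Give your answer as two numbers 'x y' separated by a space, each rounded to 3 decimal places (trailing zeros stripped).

Answer: -3.15 5.456

Derivation:
Executing turtle program step by step:
Start: pos=(0,0), heading=0, pen down
RT 30: heading 0 -> 330
REPEAT 2 [
  -- iteration 1/2 --
  LT 120: heading 330 -> 90
  PD: pen down
  -- iteration 2/2 --
  LT 120: heading 90 -> 210
  PD: pen down
]
RT 60: heading 210 -> 150
RT 30: heading 150 -> 120
FD 6.3: (0,0) -> (-3.15,5.456) [heading=120, draw]
Final: pos=(-3.15,5.456), heading=120, 1 segment(s) drawn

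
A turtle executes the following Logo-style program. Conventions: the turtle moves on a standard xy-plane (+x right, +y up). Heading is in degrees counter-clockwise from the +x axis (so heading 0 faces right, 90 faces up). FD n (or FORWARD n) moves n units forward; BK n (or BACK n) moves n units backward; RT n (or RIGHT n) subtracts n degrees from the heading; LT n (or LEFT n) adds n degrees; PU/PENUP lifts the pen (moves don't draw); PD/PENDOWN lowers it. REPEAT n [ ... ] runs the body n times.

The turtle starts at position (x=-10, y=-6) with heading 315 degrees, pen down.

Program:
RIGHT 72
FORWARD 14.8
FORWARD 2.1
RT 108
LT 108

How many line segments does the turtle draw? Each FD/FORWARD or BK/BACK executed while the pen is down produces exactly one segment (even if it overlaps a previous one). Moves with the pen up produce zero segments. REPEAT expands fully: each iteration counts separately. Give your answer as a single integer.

Answer: 2

Derivation:
Executing turtle program step by step:
Start: pos=(-10,-6), heading=315, pen down
RT 72: heading 315 -> 243
FD 14.8: (-10,-6) -> (-16.719,-19.187) [heading=243, draw]
FD 2.1: (-16.719,-19.187) -> (-17.672,-21.058) [heading=243, draw]
RT 108: heading 243 -> 135
LT 108: heading 135 -> 243
Final: pos=(-17.672,-21.058), heading=243, 2 segment(s) drawn
Segments drawn: 2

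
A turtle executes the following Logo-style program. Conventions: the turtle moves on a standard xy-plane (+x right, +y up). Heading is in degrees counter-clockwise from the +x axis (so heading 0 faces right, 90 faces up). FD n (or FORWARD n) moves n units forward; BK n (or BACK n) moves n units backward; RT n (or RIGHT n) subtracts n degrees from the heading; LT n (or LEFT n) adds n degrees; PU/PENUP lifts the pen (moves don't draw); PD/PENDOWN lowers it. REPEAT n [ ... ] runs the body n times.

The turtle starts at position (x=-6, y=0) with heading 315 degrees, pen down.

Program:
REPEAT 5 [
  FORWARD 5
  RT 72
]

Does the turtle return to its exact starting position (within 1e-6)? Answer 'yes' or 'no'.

Executing turtle program step by step:
Start: pos=(-6,0), heading=315, pen down
REPEAT 5 [
  -- iteration 1/5 --
  FD 5: (-6,0) -> (-2.464,-3.536) [heading=315, draw]
  RT 72: heading 315 -> 243
  -- iteration 2/5 --
  FD 5: (-2.464,-3.536) -> (-4.734,-7.991) [heading=243, draw]
  RT 72: heading 243 -> 171
  -- iteration 3/5 --
  FD 5: (-4.734,-7.991) -> (-9.673,-7.208) [heading=171, draw]
  RT 72: heading 171 -> 99
  -- iteration 4/5 --
  FD 5: (-9.673,-7.208) -> (-10.455,-2.27) [heading=99, draw]
  RT 72: heading 99 -> 27
  -- iteration 5/5 --
  FD 5: (-10.455,-2.27) -> (-6,0) [heading=27, draw]
  RT 72: heading 27 -> 315
]
Final: pos=(-6,0), heading=315, 5 segment(s) drawn

Start position: (-6, 0)
Final position: (-6, 0)
Distance = 0; < 1e-6 -> CLOSED

Answer: yes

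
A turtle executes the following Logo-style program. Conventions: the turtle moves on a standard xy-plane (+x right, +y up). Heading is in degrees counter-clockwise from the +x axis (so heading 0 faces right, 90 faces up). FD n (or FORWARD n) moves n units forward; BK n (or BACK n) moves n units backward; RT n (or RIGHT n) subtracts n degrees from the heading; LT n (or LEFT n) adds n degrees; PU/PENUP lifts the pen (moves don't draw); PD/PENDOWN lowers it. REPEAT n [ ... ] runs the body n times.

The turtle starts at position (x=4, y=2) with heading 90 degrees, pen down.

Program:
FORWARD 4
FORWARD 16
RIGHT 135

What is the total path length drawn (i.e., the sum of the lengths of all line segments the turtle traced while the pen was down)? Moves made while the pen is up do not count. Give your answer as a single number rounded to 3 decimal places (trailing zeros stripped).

Answer: 20

Derivation:
Executing turtle program step by step:
Start: pos=(4,2), heading=90, pen down
FD 4: (4,2) -> (4,6) [heading=90, draw]
FD 16: (4,6) -> (4,22) [heading=90, draw]
RT 135: heading 90 -> 315
Final: pos=(4,22), heading=315, 2 segment(s) drawn

Segment lengths:
  seg 1: (4,2) -> (4,6), length = 4
  seg 2: (4,6) -> (4,22), length = 16
Total = 20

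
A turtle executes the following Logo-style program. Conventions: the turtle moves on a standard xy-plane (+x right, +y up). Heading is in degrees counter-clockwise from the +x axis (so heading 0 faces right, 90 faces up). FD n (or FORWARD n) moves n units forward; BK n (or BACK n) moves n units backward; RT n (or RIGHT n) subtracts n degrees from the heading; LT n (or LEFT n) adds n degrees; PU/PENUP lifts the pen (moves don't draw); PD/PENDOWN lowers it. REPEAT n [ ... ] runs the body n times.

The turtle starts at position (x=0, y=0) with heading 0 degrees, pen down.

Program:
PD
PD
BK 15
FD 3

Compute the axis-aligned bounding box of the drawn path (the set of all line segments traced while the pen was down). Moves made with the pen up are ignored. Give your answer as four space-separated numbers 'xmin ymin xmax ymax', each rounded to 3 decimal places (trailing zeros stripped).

Executing turtle program step by step:
Start: pos=(0,0), heading=0, pen down
PD: pen down
PD: pen down
BK 15: (0,0) -> (-15,0) [heading=0, draw]
FD 3: (-15,0) -> (-12,0) [heading=0, draw]
Final: pos=(-12,0), heading=0, 2 segment(s) drawn

Segment endpoints: x in {-15, -12, 0}, y in {0}
xmin=-15, ymin=0, xmax=0, ymax=0

Answer: -15 0 0 0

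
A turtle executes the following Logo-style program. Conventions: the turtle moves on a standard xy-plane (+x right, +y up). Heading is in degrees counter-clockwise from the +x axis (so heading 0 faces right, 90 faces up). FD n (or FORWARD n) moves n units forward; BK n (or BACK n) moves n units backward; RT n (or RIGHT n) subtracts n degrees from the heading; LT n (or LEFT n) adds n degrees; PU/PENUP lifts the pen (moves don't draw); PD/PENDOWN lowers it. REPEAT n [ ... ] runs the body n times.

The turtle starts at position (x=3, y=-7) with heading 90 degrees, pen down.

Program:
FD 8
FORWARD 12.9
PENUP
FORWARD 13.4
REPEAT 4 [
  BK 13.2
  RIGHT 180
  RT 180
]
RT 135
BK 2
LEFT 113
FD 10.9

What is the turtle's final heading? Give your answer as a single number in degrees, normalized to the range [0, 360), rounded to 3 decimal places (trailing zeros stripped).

Executing turtle program step by step:
Start: pos=(3,-7), heading=90, pen down
FD 8: (3,-7) -> (3,1) [heading=90, draw]
FD 12.9: (3,1) -> (3,13.9) [heading=90, draw]
PU: pen up
FD 13.4: (3,13.9) -> (3,27.3) [heading=90, move]
REPEAT 4 [
  -- iteration 1/4 --
  BK 13.2: (3,27.3) -> (3,14.1) [heading=90, move]
  RT 180: heading 90 -> 270
  RT 180: heading 270 -> 90
  -- iteration 2/4 --
  BK 13.2: (3,14.1) -> (3,0.9) [heading=90, move]
  RT 180: heading 90 -> 270
  RT 180: heading 270 -> 90
  -- iteration 3/4 --
  BK 13.2: (3,0.9) -> (3,-12.3) [heading=90, move]
  RT 180: heading 90 -> 270
  RT 180: heading 270 -> 90
  -- iteration 4/4 --
  BK 13.2: (3,-12.3) -> (3,-25.5) [heading=90, move]
  RT 180: heading 90 -> 270
  RT 180: heading 270 -> 90
]
RT 135: heading 90 -> 315
BK 2: (3,-25.5) -> (1.586,-24.086) [heading=315, move]
LT 113: heading 315 -> 68
FD 10.9: (1.586,-24.086) -> (5.669,-13.979) [heading=68, move]
Final: pos=(5.669,-13.979), heading=68, 2 segment(s) drawn

Answer: 68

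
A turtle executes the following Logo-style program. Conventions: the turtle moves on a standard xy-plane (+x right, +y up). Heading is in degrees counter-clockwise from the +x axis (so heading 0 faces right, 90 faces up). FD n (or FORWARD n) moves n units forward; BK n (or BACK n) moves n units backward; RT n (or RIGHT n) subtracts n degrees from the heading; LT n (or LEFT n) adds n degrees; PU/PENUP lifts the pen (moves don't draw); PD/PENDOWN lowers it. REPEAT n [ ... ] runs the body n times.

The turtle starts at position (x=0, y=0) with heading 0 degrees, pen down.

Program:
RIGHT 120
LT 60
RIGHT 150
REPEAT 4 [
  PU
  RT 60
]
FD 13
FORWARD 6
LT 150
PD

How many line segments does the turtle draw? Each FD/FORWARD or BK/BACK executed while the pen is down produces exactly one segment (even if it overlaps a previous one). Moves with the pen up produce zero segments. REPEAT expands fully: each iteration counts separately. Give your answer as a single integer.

Executing turtle program step by step:
Start: pos=(0,0), heading=0, pen down
RT 120: heading 0 -> 240
LT 60: heading 240 -> 300
RT 150: heading 300 -> 150
REPEAT 4 [
  -- iteration 1/4 --
  PU: pen up
  RT 60: heading 150 -> 90
  -- iteration 2/4 --
  PU: pen up
  RT 60: heading 90 -> 30
  -- iteration 3/4 --
  PU: pen up
  RT 60: heading 30 -> 330
  -- iteration 4/4 --
  PU: pen up
  RT 60: heading 330 -> 270
]
FD 13: (0,0) -> (0,-13) [heading=270, move]
FD 6: (0,-13) -> (0,-19) [heading=270, move]
LT 150: heading 270 -> 60
PD: pen down
Final: pos=(0,-19), heading=60, 0 segment(s) drawn
Segments drawn: 0

Answer: 0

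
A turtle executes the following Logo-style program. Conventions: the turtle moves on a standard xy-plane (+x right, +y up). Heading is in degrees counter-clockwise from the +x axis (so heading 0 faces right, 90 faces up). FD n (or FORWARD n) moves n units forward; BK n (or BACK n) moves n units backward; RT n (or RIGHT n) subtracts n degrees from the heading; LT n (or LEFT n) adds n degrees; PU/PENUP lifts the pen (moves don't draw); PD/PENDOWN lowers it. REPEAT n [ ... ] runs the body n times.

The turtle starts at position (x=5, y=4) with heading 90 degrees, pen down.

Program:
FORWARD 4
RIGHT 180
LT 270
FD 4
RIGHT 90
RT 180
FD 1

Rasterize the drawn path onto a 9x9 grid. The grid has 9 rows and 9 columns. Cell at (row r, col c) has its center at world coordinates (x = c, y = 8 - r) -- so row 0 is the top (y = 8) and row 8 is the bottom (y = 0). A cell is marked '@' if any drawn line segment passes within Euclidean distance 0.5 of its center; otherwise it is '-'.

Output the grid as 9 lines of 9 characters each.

Answer: -@@@@@---
-@---@---
-----@---
-----@---
-----@---
---------
---------
---------
---------

Derivation:
Segment 0: (5,4) -> (5,8)
Segment 1: (5,8) -> (1,8)
Segment 2: (1,8) -> (1,7)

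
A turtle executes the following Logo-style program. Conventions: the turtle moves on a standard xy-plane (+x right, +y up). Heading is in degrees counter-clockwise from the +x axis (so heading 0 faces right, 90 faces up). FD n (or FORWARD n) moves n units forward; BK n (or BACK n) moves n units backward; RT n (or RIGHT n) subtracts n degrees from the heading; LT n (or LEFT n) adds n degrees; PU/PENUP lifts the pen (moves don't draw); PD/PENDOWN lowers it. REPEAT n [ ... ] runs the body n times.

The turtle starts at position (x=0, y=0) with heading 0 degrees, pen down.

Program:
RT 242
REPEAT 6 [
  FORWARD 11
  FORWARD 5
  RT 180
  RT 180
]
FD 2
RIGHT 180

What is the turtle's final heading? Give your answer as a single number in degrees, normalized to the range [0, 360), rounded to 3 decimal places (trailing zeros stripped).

Answer: 298

Derivation:
Executing turtle program step by step:
Start: pos=(0,0), heading=0, pen down
RT 242: heading 0 -> 118
REPEAT 6 [
  -- iteration 1/6 --
  FD 11: (0,0) -> (-5.164,9.712) [heading=118, draw]
  FD 5: (-5.164,9.712) -> (-7.512,14.127) [heading=118, draw]
  RT 180: heading 118 -> 298
  RT 180: heading 298 -> 118
  -- iteration 2/6 --
  FD 11: (-7.512,14.127) -> (-12.676,23.84) [heading=118, draw]
  FD 5: (-12.676,23.84) -> (-15.023,28.254) [heading=118, draw]
  RT 180: heading 118 -> 298
  RT 180: heading 298 -> 118
  -- iteration 3/6 --
  FD 11: (-15.023,28.254) -> (-20.187,37.967) [heading=118, draw]
  FD 5: (-20.187,37.967) -> (-22.535,42.381) [heading=118, draw]
  RT 180: heading 118 -> 298
  RT 180: heading 298 -> 118
  -- iteration 4/6 --
  FD 11: (-22.535,42.381) -> (-27.699,52.094) [heading=118, draw]
  FD 5: (-27.699,52.094) -> (-30.046,56.509) [heading=118, draw]
  RT 180: heading 118 -> 298
  RT 180: heading 298 -> 118
  -- iteration 5/6 --
  FD 11: (-30.046,56.509) -> (-35.21,66.221) [heading=118, draw]
  FD 5: (-35.21,66.221) -> (-37.558,70.636) [heading=118, draw]
  RT 180: heading 118 -> 298
  RT 180: heading 298 -> 118
  -- iteration 6/6 --
  FD 11: (-37.558,70.636) -> (-42.722,80.348) [heading=118, draw]
  FD 5: (-42.722,80.348) -> (-45.069,84.763) [heading=118, draw]
  RT 180: heading 118 -> 298
  RT 180: heading 298 -> 118
]
FD 2: (-45.069,84.763) -> (-46.008,86.529) [heading=118, draw]
RT 180: heading 118 -> 298
Final: pos=(-46.008,86.529), heading=298, 13 segment(s) drawn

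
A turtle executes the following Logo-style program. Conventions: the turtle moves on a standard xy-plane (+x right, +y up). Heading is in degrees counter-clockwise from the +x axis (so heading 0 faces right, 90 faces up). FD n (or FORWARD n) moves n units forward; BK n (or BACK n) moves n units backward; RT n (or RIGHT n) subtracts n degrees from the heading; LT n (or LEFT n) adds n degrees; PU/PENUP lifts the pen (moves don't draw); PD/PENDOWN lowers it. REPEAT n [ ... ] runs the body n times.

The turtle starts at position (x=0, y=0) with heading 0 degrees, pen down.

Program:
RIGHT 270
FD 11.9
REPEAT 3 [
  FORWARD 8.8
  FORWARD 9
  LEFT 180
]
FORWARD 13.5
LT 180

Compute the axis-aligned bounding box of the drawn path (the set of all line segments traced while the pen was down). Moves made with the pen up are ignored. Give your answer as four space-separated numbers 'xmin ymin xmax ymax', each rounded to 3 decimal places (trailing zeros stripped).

Executing turtle program step by step:
Start: pos=(0,0), heading=0, pen down
RT 270: heading 0 -> 90
FD 11.9: (0,0) -> (0,11.9) [heading=90, draw]
REPEAT 3 [
  -- iteration 1/3 --
  FD 8.8: (0,11.9) -> (0,20.7) [heading=90, draw]
  FD 9: (0,20.7) -> (0,29.7) [heading=90, draw]
  LT 180: heading 90 -> 270
  -- iteration 2/3 --
  FD 8.8: (0,29.7) -> (0,20.9) [heading=270, draw]
  FD 9: (0,20.9) -> (0,11.9) [heading=270, draw]
  LT 180: heading 270 -> 90
  -- iteration 3/3 --
  FD 8.8: (0,11.9) -> (0,20.7) [heading=90, draw]
  FD 9: (0,20.7) -> (0,29.7) [heading=90, draw]
  LT 180: heading 90 -> 270
]
FD 13.5: (0,29.7) -> (0,16.2) [heading=270, draw]
LT 180: heading 270 -> 90
Final: pos=(0,16.2), heading=90, 8 segment(s) drawn

Segment endpoints: x in {0, 0, 0, 0, 0, 0, 0, 0, 0}, y in {0, 11.9, 11.9, 16.2, 20.7, 20.9, 29.7}
xmin=0, ymin=0, xmax=0, ymax=29.7

Answer: 0 0 0 29.7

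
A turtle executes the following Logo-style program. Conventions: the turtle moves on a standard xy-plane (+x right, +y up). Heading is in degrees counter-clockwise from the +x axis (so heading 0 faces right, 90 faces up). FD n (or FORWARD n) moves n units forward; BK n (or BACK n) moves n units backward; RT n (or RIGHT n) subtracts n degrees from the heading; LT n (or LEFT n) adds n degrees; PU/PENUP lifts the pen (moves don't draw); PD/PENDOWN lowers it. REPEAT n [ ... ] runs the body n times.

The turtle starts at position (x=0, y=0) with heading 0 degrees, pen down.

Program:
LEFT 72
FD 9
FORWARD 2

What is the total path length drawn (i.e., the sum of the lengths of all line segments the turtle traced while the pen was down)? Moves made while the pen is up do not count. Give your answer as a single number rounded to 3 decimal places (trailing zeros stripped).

Answer: 11

Derivation:
Executing turtle program step by step:
Start: pos=(0,0), heading=0, pen down
LT 72: heading 0 -> 72
FD 9: (0,0) -> (2.781,8.56) [heading=72, draw]
FD 2: (2.781,8.56) -> (3.399,10.462) [heading=72, draw]
Final: pos=(3.399,10.462), heading=72, 2 segment(s) drawn

Segment lengths:
  seg 1: (0,0) -> (2.781,8.56), length = 9
  seg 2: (2.781,8.56) -> (3.399,10.462), length = 2
Total = 11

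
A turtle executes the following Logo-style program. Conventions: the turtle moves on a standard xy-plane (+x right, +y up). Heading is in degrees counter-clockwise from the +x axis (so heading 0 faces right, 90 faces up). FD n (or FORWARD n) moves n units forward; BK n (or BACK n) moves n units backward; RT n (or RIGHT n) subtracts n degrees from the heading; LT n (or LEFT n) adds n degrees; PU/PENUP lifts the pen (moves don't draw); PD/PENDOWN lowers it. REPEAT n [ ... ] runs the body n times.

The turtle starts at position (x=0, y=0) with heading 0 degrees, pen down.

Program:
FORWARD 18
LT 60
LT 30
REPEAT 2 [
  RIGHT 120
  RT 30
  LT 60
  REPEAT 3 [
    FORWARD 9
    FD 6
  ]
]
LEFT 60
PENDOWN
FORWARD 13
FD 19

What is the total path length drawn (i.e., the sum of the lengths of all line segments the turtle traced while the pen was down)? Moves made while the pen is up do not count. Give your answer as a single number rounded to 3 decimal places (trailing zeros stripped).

Answer: 140

Derivation:
Executing turtle program step by step:
Start: pos=(0,0), heading=0, pen down
FD 18: (0,0) -> (18,0) [heading=0, draw]
LT 60: heading 0 -> 60
LT 30: heading 60 -> 90
REPEAT 2 [
  -- iteration 1/2 --
  RT 120: heading 90 -> 330
  RT 30: heading 330 -> 300
  LT 60: heading 300 -> 0
  REPEAT 3 [
    -- iteration 1/3 --
    FD 9: (18,0) -> (27,0) [heading=0, draw]
    FD 6: (27,0) -> (33,0) [heading=0, draw]
    -- iteration 2/3 --
    FD 9: (33,0) -> (42,0) [heading=0, draw]
    FD 6: (42,0) -> (48,0) [heading=0, draw]
    -- iteration 3/3 --
    FD 9: (48,0) -> (57,0) [heading=0, draw]
    FD 6: (57,0) -> (63,0) [heading=0, draw]
  ]
  -- iteration 2/2 --
  RT 120: heading 0 -> 240
  RT 30: heading 240 -> 210
  LT 60: heading 210 -> 270
  REPEAT 3 [
    -- iteration 1/3 --
    FD 9: (63,0) -> (63,-9) [heading=270, draw]
    FD 6: (63,-9) -> (63,-15) [heading=270, draw]
    -- iteration 2/3 --
    FD 9: (63,-15) -> (63,-24) [heading=270, draw]
    FD 6: (63,-24) -> (63,-30) [heading=270, draw]
    -- iteration 3/3 --
    FD 9: (63,-30) -> (63,-39) [heading=270, draw]
    FD 6: (63,-39) -> (63,-45) [heading=270, draw]
  ]
]
LT 60: heading 270 -> 330
PD: pen down
FD 13: (63,-45) -> (74.258,-51.5) [heading=330, draw]
FD 19: (74.258,-51.5) -> (90.713,-61) [heading=330, draw]
Final: pos=(90.713,-61), heading=330, 15 segment(s) drawn

Segment lengths:
  seg 1: (0,0) -> (18,0), length = 18
  seg 2: (18,0) -> (27,0), length = 9
  seg 3: (27,0) -> (33,0), length = 6
  seg 4: (33,0) -> (42,0), length = 9
  seg 5: (42,0) -> (48,0), length = 6
  seg 6: (48,0) -> (57,0), length = 9
  seg 7: (57,0) -> (63,0), length = 6
  seg 8: (63,0) -> (63,-9), length = 9
  seg 9: (63,-9) -> (63,-15), length = 6
  seg 10: (63,-15) -> (63,-24), length = 9
  seg 11: (63,-24) -> (63,-30), length = 6
  seg 12: (63,-30) -> (63,-39), length = 9
  seg 13: (63,-39) -> (63,-45), length = 6
  seg 14: (63,-45) -> (74.258,-51.5), length = 13
  seg 15: (74.258,-51.5) -> (90.713,-61), length = 19
Total = 140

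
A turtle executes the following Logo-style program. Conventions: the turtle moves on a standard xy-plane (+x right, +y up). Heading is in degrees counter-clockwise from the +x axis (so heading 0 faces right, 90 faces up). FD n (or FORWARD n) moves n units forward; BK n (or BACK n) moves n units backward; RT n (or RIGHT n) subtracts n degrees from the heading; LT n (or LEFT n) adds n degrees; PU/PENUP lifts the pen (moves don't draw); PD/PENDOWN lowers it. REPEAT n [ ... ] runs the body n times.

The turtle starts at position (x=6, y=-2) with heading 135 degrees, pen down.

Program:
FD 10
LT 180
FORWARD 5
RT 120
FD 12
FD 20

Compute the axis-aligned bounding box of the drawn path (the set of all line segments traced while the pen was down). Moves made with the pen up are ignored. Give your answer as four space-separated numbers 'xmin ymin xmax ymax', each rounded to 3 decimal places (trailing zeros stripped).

Answer: -28.445 -6.747 6 5.071

Derivation:
Executing turtle program step by step:
Start: pos=(6,-2), heading=135, pen down
FD 10: (6,-2) -> (-1.071,5.071) [heading=135, draw]
LT 180: heading 135 -> 315
FD 5: (-1.071,5.071) -> (2.464,1.536) [heading=315, draw]
RT 120: heading 315 -> 195
FD 12: (2.464,1.536) -> (-9.127,-1.57) [heading=195, draw]
FD 20: (-9.127,-1.57) -> (-28.445,-6.747) [heading=195, draw]
Final: pos=(-28.445,-6.747), heading=195, 4 segment(s) drawn

Segment endpoints: x in {-28.445, -9.127, -1.071, 2.464, 6}, y in {-6.747, -2, -1.57, 1.536, 5.071}
xmin=-28.445, ymin=-6.747, xmax=6, ymax=5.071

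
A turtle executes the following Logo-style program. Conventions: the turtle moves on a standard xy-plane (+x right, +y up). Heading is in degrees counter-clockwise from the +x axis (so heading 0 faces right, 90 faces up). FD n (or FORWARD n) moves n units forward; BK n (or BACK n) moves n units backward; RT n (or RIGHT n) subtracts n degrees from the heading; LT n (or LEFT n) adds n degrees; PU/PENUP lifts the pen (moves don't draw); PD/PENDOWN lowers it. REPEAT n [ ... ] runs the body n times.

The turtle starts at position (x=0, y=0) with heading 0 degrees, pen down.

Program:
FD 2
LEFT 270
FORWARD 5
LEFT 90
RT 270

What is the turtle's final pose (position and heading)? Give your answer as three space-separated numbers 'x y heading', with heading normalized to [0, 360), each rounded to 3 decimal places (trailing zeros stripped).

Executing turtle program step by step:
Start: pos=(0,0), heading=0, pen down
FD 2: (0,0) -> (2,0) [heading=0, draw]
LT 270: heading 0 -> 270
FD 5: (2,0) -> (2,-5) [heading=270, draw]
LT 90: heading 270 -> 0
RT 270: heading 0 -> 90
Final: pos=(2,-5), heading=90, 2 segment(s) drawn

Answer: 2 -5 90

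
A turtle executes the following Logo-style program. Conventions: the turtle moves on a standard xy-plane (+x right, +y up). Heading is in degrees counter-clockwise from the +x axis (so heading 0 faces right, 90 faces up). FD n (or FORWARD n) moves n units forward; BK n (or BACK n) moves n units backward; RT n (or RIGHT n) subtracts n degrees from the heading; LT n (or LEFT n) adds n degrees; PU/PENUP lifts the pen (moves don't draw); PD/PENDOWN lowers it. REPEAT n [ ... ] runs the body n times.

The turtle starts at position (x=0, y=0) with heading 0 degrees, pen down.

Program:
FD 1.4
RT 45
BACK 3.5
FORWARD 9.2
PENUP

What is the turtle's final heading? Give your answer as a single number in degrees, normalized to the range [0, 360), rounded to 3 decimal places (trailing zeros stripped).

Answer: 315

Derivation:
Executing turtle program step by step:
Start: pos=(0,0), heading=0, pen down
FD 1.4: (0,0) -> (1.4,0) [heading=0, draw]
RT 45: heading 0 -> 315
BK 3.5: (1.4,0) -> (-1.075,2.475) [heading=315, draw]
FD 9.2: (-1.075,2.475) -> (5.431,-4.031) [heading=315, draw]
PU: pen up
Final: pos=(5.431,-4.031), heading=315, 3 segment(s) drawn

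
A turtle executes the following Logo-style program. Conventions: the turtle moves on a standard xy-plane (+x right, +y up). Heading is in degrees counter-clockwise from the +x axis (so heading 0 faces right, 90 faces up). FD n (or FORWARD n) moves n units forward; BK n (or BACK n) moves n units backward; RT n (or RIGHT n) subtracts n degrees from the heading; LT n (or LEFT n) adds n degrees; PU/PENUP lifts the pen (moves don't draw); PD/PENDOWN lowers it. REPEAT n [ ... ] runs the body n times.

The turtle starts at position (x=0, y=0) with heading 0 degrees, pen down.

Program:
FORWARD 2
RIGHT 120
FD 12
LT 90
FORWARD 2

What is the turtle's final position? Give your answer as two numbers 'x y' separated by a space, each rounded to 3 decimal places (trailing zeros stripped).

Answer: -2.268 -11.392

Derivation:
Executing turtle program step by step:
Start: pos=(0,0), heading=0, pen down
FD 2: (0,0) -> (2,0) [heading=0, draw]
RT 120: heading 0 -> 240
FD 12: (2,0) -> (-4,-10.392) [heading=240, draw]
LT 90: heading 240 -> 330
FD 2: (-4,-10.392) -> (-2.268,-11.392) [heading=330, draw]
Final: pos=(-2.268,-11.392), heading=330, 3 segment(s) drawn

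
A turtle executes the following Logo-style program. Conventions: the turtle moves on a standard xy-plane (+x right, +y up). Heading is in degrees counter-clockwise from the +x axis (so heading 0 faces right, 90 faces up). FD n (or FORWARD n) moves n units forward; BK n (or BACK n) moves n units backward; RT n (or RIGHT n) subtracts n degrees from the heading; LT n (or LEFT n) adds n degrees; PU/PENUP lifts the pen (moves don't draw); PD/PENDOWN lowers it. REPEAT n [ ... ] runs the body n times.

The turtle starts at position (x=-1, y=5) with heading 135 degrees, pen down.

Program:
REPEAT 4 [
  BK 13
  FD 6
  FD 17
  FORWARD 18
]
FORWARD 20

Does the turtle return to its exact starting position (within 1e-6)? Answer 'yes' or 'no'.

Answer: no

Derivation:
Executing turtle program step by step:
Start: pos=(-1,5), heading=135, pen down
REPEAT 4 [
  -- iteration 1/4 --
  BK 13: (-1,5) -> (8.192,-4.192) [heading=135, draw]
  FD 6: (8.192,-4.192) -> (3.95,0.05) [heading=135, draw]
  FD 17: (3.95,0.05) -> (-8.071,12.071) [heading=135, draw]
  FD 18: (-8.071,12.071) -> (-20.799,24.799) [heading=135, draw]
  -- iteration 2/4 --
  BK 13: (-20.799,24.799) -> (-11.607,15.607) [heading=135, draw]
  FD 6: (-11.607,15.607) -> (-15.849,19.849) [heading=135, draw]
  FD 17: (-15.849,19.849) -> (-27.87,31.87) [heading=135, draw]
  FD 18: (-27.87,31.87) -> (-40.598,44.598) [heading=135, draw]
  -- iteration 3/4 --
  BK 13: (-40.598,44.598) -> (-31.406,35.406) [heading=135, draw]
  FD 6: (-31.406,35.406) -> (-35.648,39.648) [heading=135, draw]
  FD 17: (-35.648,39.648) -> (-47.669,51.669) [heading=135, draw]
  FD 18: (-47.669,51.669) -> (-60.397,64.397) [heading=135, draw]
  -- iteration 4/4 --
  BK 13: (-60.397,64.397) -> (-51.205,55.205) [heading=135, draw]
  FD 6: (-51.205,55.205) -> (-55.447,59.447) [heading=135, draw]
  FD 17: (-55.447,59.447) -> (-67.468,71.468) [heading=135, draw]
  FD 18: (-67.468,71.468) -> (-80.196,84.196) [heading=135, draw]
]
FD 20: (-80.196,84.196) -> (-94.338,98.338) [heading=135, draw]
Final: pos=(-94.338,98.338), heading=135, 17 segment(s) drawn

Start position: (-1, 5)
Final position: (-94.338, 98.338)
Distance = 132; >= 1e-6 -> NOT closed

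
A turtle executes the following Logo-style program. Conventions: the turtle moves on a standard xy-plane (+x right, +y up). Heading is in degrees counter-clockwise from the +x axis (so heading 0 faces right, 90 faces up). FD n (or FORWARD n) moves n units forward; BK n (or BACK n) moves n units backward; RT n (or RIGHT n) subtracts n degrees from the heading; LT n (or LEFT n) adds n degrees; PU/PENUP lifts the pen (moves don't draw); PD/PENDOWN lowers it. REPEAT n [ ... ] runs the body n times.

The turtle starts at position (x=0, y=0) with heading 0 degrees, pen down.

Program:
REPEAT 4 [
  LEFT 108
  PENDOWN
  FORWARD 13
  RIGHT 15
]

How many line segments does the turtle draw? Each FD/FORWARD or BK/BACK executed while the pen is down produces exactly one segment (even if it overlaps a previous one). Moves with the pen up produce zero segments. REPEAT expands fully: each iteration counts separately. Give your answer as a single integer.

Executing turtle program step by step:
Start: pos=(0,0), heading=0, pen down
REPEAT 4 [
  -- iteration 1/4 --
  LT 108: heading 0 -> 108
  PD: pen down
  FD 13: (0,0) -> (-4.017,12.364) [heading=108, draw]
  RT 15: heading 108 -> 93
  -- iteration 2/4 --
  LT 108: heading 93 -> 201
  PD: pen down
  FD 13: (-4.017,12.364) -> (-16.154,7.705) [heading=201, draw]
  RT 15: heading 201 -> 186
  -- iteration 3/4 --
  LT 108: heading 186 -> 294
  PD: pen down
  FD 13: (-16.154,7.705) -> (-10.866,-4.171) [heading=294, draw]
  RT 15: heading 294 -> 279
  -- iteration 4/4 --
  LT 108: heading 279 -> 27
  PD: pen down
  FD 13: (-10.866,-4.171) -> (0.717,1.731) [heading=27, draw]
  RT 15: heading 27 -> 12
]
Final: pos=(0.717,1.731), heading=12, 4 segment(s) drawn
Segments drawn: 4

Answer: 4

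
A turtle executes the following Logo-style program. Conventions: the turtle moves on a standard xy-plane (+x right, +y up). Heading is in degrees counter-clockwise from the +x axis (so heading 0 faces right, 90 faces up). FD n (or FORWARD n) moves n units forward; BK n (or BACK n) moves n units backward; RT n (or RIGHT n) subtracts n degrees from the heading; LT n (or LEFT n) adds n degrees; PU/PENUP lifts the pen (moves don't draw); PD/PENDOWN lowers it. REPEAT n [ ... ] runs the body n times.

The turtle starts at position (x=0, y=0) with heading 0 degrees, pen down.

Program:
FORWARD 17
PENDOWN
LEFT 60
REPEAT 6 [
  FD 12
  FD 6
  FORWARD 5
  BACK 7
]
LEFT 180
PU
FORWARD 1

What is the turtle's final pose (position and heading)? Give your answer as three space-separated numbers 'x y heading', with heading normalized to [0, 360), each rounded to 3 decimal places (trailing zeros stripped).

Answer: 64.5 82.272 240

Derivation:
Executing turtle program step by step:
Start: pos=(0,0), heading=0, pen down
FD 17: (0,0) -> (17,0) [heading=0, draw]
PD: pen down
LT 60: heading 0 -> 60
REPEAT 6 [
  -- iteration 1/6 --
  FD 12: (17,0) -> (23,10.392) [heading=60, draw]
  FD 6: (23,10.392) -> (26,15.588) [heading=60, draw]
  FD 5: (26,15.588) -> (28.5,19.919) [heading=60, draw]
  BK 7: (28.5,19.919) -> (25,13.856) [heading=60, draw]
  -- iteration 2/6 --
  FD 12: (25,13.856) -> (31,24.249) [heading=60, draw]
  FD 6: (31,24.249) -> (34,29.445) [heading=60, draw]
  FD 5: (34,29.445) -> (36.5,33.775) [heading=60, draw]
  BK 7: (36.5,33.775) -> (33,27.713) [heading=60, draw]
  -- iteration 3/6 --
  FD 12: (33,27.713) -> (39,38.105) [heading=60, draw]
  FD 6: (39,38.105) -> (42,43.301) [heading=60, draw]
  FD 5: (42,43.301) -> (44.5,47.631) [heading=60, draw]
  BK 7: (44.5,47.631) -> (41,41.569) [heading=60, draw]
  -- iteration 4/6 --
  FD 12: (41,41.569) -> (47,51.962) [heading=60, draw]
  FD 6: (47,51.962) -> (50,57.158) [heading=60, draw]
  FD 5: (50,57.158) -> (52.5,61.488) [heading=60, draw]
  BK 7: (52.5,61.488) -> (49,55.426) [heading=60, draw]
  -- iteration 5/6 --
  FD 12: (49,55.426) -> (55,65.818) [heading=60, draw]
  FD 6: (55,65.818) -> (58,71.014) [heading=60, draw]
  FD 5: (58,71.014) -> (60.5,75.344) [heading=60, draw]
  BK 7: (60.5,75.344) -> (57,69.282) [heading=60, draw]
  -- iteration 6/6 --
  FD 12: (57,69.282) -> (63,79.674) [heading=60, draw]
  FD 6: (63,79.674) -> (66,84.87) [heading=60, draw]
  FD 5: (66,84.87) -> (68.5,89.201) [heading=60, draw]
  BK 7: (68.5,89.201) -> (65,83.138) [heading=60, draw]
]
LT 180: heading 60 -> 240
PU: pen up
FD 1: (65,83.138) -> (64.5,82.272) [heading=240, move]
Final: pos=(64.5,82.272), heading=240, 25 segment(s) drawn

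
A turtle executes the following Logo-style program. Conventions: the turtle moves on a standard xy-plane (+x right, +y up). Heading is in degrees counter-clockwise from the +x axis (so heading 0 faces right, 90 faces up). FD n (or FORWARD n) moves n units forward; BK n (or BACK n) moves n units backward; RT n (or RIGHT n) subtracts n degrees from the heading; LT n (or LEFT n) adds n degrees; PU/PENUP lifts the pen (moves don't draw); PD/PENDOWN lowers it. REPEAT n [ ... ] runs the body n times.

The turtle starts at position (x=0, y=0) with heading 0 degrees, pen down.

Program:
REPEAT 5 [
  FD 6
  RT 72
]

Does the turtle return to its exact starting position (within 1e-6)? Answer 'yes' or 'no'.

Answer: yes

Derivation:
Executing turtle program step by step:
Start: pos=(0,0), heading=0, pen down
REPEAT 5 [
  -- iteration 1/5 --
  FD 6: (0,0) -> (6,0) [heading=0, draw]
  RT 72: heading 0 -> 288
  -- iteration 2/5 --
  FD 6: (6,0) -> (7.854,-5.706) [heading=288, draw]
  RT 72: heading 288 -> 216
  -- iteration 3/5 --
  FD 6: (7.854,-5.706) -> (3,-9.233) [heading=216, draw]
  RT 72: heading 216 -> 144
  -- iteration 4/5 --
  FD 6: (3,-9.233) -> (-1.854,-5.706) [heading=144, draw]
  RT 72: heading 144 -> 72
  -- iteration 5/5 --
  FD 6: (-1.854,-5.706) -> (0,0) [heading=72, draw]
  RT 72: heading 72 -> 0
]
Final: pos=(0,0), heading=0, 5 segment(s) drawn

Start position: (0, 0)
Final position: (0, 0)
Distance = 0; < 1e-6 -> CLOSED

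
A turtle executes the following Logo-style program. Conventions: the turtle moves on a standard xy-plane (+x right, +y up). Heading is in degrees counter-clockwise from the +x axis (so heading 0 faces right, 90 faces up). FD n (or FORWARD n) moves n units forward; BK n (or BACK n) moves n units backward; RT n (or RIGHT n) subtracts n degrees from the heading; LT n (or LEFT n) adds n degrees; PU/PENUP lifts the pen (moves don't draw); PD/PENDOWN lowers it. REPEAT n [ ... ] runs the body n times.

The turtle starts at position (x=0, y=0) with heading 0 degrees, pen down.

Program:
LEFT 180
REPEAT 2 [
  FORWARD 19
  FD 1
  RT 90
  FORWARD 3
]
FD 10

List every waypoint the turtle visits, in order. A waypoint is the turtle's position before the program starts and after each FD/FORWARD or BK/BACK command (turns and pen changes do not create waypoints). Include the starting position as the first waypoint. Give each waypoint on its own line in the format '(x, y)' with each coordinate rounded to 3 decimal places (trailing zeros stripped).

Answer: (0, 0)
(-19, 0)
(-20, 0)
(-20, 3)
(-20, 22)
(-20, 23)
(-17, 23)
(-7, 23)

Derivation:
Executing turtle program step by step:
Start: pos=(0,0), heading=0, pen down
LT 180: heading 0 -> 180
REPEAT 2 [
  -- iteration 1/2 --
  FD 19: (0,0) -> (-19,0) [heading=180, draw]
  FD 1: (-19,0) -> (-20,0) [heading=180, draw]
  RT 90: heading 180 -> 90
  FD 3: (-20,0) -> (-20,3) [heading=90, draw]
  -- iteration 2/2 --
  FD 19: (-20,3) -> (-20,22) [heading=90, draw]
  FD 1: (-20,22) -> (-20,23) [heading=90, draw]
  RT 90: heading 90 -> 0
  FD 3: (-20,23) -> (-17,23) [heading=0, draw]
]
FD 10: (-17,23) -> (-7,23) [heading=0, draw]
Final: pos=(-7,23), heading=0, 7 segment(s) drawn
Waypoints (8 total):
(0, 0)
(-19, 0)
(-20, 0)
(-20, 3)
(-20, 22)
(-20, 23)
(-17, 23)
(-7, 23)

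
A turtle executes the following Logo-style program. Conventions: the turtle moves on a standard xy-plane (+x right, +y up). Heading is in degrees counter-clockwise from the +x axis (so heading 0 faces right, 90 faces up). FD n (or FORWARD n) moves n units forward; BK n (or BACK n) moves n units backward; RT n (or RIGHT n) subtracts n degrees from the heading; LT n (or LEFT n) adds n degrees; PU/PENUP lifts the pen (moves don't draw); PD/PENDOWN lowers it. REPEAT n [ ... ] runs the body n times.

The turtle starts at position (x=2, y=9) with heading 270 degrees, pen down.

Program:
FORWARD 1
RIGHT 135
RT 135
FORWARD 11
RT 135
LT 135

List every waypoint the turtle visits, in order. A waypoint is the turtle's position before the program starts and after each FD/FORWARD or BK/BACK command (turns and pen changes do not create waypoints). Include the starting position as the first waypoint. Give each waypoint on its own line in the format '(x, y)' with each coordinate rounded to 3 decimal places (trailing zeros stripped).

Answer: (2, 9)
(2, 8)
(13, 8)

Derivation:
Executing turtle program step by step:
Start: pos=(2,9), heading=270, pen down
FD 1: (2,9) -> (2,8) [heading=270, draw]
RT 135: heading 270 -> 135
RT 135: heading 135 -> 0
FD 11: (2,8) -> (13,8) [heading=0, draw]
RT 135: heading 0 -> 225
LT 135: heading 225 -> 0
Final: pos=(13,8), heading=0, 2 segment(s) drawn
Waypoints (3 total):
(2, 9)
(2, 8)
(13, 8)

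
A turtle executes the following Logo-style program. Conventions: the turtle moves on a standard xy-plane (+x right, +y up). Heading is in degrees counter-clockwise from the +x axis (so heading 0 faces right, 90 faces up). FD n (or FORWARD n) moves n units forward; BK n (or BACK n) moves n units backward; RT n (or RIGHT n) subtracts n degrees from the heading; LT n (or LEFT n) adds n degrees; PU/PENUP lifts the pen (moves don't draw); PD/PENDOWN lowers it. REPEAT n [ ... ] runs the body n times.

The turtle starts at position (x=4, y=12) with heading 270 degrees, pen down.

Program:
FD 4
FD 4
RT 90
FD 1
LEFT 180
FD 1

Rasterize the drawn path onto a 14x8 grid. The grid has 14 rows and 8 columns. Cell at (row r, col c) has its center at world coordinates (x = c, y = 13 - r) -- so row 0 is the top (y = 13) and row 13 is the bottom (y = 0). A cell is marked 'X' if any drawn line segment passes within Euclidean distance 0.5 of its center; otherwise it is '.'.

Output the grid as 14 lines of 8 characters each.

Segment 0: (4,12) -> (4,8)
Segment 1: (4,8) -> (4,4)
Segment 2: (4,4) -> (3,4)
Segment 3: (3,4) -> (4,4)

Answer: ........
....X...
....X...
....X...
....X...
....X...
....X...
....X...
....X...
...XX...
........
........
........
........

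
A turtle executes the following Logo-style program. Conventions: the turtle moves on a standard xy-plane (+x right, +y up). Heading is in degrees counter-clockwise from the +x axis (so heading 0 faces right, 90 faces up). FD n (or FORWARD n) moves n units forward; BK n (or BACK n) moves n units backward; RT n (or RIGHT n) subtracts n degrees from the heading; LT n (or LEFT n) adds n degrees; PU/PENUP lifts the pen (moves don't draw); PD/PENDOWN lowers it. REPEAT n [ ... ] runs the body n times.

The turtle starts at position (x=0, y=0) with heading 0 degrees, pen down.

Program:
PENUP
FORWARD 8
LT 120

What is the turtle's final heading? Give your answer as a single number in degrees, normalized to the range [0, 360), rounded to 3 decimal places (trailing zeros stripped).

Executing turtle program step by step:
Start: pos=(0,0), heading=0, pen down
PU: pen up
FD 8: (0,0) -> (8,0) [heading=0, move]
LT 120: heading 0 -> 120
Final: pos=(8,0), heading=120, 0 segment(s) drawn

Answer: 120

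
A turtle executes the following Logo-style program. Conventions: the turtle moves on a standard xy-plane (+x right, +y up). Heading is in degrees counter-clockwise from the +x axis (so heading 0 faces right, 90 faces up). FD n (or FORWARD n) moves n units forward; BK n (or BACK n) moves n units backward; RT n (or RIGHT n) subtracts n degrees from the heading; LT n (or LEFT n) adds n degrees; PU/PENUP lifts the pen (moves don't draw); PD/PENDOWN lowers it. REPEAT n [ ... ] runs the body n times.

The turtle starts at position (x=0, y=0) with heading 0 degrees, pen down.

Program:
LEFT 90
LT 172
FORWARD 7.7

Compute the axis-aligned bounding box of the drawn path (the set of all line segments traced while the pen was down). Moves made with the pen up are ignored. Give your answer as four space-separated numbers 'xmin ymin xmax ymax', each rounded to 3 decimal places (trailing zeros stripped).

Answer: -1.072 -7.625 0 0

Derivation:
Executing turtle program step by step:
Start: pos=(0,0), heading=0, pen down
LT 90: heading 0 -> 90
LT 172: heading 90 -> 262
FD 7.7: (0,0) -> (-1.072,-7.625) [heading=262, draw]
Final: pos=(-1.072,-7.625), heading=262, 1 segment(s) drawn

Segment endpoints: x in {-1.072, 0}, y in {-7.625, 0}
xmin=-1.072, ymin=-7.625, xmax=0, ymax=0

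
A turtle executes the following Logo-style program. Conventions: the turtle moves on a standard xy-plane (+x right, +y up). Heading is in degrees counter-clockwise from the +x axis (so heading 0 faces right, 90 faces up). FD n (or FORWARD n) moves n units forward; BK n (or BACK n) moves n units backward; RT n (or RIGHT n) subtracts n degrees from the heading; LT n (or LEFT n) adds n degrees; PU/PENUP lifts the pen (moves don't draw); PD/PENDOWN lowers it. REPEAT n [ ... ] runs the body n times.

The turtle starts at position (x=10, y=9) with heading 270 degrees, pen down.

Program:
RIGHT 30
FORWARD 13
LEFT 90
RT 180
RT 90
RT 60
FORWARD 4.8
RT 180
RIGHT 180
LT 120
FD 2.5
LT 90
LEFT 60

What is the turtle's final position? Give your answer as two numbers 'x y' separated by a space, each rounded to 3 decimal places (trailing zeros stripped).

Executing turtle program step by step:
Start: pos=(10,9), heading=270, pen down
RT 30: heading 270 -> 240
FD 13: (10,9) -> (3.5,-2.258) [heading=240, draw]
LT 90: heading 240 -> 330
RT 180: heading 330 -> 150
RT 90: heading 150 -> 60
RT 60: heading 60 -> 0
FD 4.8: (3.5,-2.258) -> (8.3,-2.258) [heading=0, draw]
RT 180: heading 0 -> 180
RT 180: heading 180 -> 0
LT 120: heading 0 -> 120
FD 2.5: (8.3,-2.258) -> (7.05,-0.093) [heading=120, draw]
LT 90: heading 120 -> 210
LT 60: heading 210 -> 270
Final: pos=(7.05,-0.093), heading=270, 3 segment(s) drawn

Answer: 7.05 -0.093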